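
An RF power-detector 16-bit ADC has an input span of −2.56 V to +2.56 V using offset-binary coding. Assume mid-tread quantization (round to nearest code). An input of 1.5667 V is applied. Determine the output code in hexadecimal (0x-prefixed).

Full-scale span = 5.12 V; LSB = 5.12/2^16 = 78.12 µV.
(V_in − V_low)/LSB = (1.5667 − (−2.56)) / 7.8125e-05 = 52821.760.
So the output code is 52822.
In hexadecimal (0x-prefixed): 0xCE56.

code 0xCE56 (decimal 52822)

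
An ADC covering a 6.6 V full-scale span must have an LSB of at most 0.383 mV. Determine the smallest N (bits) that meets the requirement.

15 bits

Number of steps required ≥ 6.6 V / 0.383 mV = 17232.38.
Need 2^N ≥ 17232.38; 2^14 = 16384, 2^15 = 32768.
Minimum N = 15.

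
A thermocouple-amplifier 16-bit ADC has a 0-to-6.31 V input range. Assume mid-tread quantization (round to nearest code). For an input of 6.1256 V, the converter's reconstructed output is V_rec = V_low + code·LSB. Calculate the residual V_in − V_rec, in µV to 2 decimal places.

-18.13 µV

Step size: 6.31 V ÷ 2^16 = 96.28 µV.
Scaled input = 63620.8117 LSBs, so code = 63621.
Reconstructed: 6.1256181 V.
Difference: -1.81335e-05 V → -18.13 µV.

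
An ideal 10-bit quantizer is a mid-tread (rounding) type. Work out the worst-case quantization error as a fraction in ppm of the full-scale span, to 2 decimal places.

Rounding → worst-case error = ½ LSB = V_FS/2^11, so 1e+06/2048 = 488.281 ppm of full scale.

488.28 ppm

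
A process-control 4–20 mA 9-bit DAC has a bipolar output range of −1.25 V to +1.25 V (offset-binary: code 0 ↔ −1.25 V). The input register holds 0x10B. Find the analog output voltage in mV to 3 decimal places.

LSB = 2.5 V / 2^9 = 4.883 mV.
Code 0x10B = 267 decimal.
V_out = (−1.25) + 267 × 0.00488281 V = 0.0537109 V.
= 53.711 mV.

53.711 mV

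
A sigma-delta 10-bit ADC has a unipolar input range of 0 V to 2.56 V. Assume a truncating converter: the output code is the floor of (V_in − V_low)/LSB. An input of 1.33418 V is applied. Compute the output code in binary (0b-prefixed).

LSB = 2.56 V / 1024 = 2.500 mV.
(V_in − V_low)/LSB = (1.33418 − 0) / 0.0025 = 533.672.
⌊·⌋(533.672) = 533.
In binary (0b-prefixed): 0b1000010101.

code 0b1000010101 (decimal 533)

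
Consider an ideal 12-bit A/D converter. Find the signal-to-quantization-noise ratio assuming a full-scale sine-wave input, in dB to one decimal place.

74.0 dB

SNR ≈ 6.02·N + 1.76 dB = 6.02·12 + 1.76 = 74.00 dB.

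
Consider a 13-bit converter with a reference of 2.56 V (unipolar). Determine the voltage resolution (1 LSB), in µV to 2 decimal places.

312.50 µV

Full-scale span = 2.56 V.
LSB = 2.56 / 2^13 = 2.56 / 8192 = 0.0003125 V = 312.50 µV.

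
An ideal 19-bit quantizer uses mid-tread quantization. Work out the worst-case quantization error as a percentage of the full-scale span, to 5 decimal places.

Rounding → worst-case error = ½ LSB = V_FS/2^20, so 100/1048576 = 9.53674e-05 % of full scale.

0.00010 %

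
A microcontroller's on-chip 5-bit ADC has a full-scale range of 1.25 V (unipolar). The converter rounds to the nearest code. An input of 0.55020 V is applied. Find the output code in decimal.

Full-scale span = 1.25 V; LSB = 1.25/2^5 = 39.062 mV.
Input sits at 14.085 steps above V_low.
Round → code 14.

code 14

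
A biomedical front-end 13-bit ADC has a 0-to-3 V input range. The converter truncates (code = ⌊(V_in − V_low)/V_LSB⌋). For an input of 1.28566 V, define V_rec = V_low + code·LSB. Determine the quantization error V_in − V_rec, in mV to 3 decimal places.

LSB = 3/2^13 = 366.21 µV.
(V_in − V_low)/LSB = (1.28566 − 0)/0.000366211 = 3510.7089 → code 3510 (floor).
Reconstructed: 1.2854004 V.
V_in − V_rec = 0.000259609 V = 0.260 mV.

0.260 mV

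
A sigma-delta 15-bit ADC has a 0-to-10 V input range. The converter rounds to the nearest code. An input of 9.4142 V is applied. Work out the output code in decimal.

code 30848

LSB = 10 V / 32768 = 305.18 µV.
(9.4142 − 0) / 0.000305176 = 30848.451 LSBs.
round(30848.451) = 30848.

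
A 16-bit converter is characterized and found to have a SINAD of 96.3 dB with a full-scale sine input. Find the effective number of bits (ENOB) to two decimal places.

15.70 bits

ENOB = (SINAD − 1.76) / 6.02 = (96.3 − 1.76)/6.02 = 15.704.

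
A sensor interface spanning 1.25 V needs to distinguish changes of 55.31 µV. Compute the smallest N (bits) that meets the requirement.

Number of steps required ≥ 1.25 V / 55.31 µV = 22599.89.
Need 2^N ≥ 22599.89; 2^14 = 16384, 2^15 = 32768.
Minimum N = 15.

15 bits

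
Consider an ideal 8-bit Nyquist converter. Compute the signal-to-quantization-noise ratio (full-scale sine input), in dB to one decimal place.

49.9 dB

SNR ≈ 6.02·N + 1.76 dB = 6.02·8 + 1.76 = 49.92 dB.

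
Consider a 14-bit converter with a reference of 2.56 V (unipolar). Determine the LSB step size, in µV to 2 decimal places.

Full-scale span = 2.56 V.
LSB = 2.56 / 2^14 = 2.56 / 16384 = 0.00015625 V = 156.25 µV.

156.25 µV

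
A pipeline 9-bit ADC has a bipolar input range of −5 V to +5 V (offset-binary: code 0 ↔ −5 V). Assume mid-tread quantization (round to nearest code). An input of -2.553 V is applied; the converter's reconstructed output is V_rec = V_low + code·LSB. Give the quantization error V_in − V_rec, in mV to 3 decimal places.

LSB = 10/2^9 = 19.531 mV.
Scaled input = 125.2864 LSBs, so code = 125.
V_rec = (−5) + 125·0.0195312 = -2.5585938 V.
Error = -2.553 − (−2.5585938) = 0.00559375 V = 5.594 mV.

5.594 mV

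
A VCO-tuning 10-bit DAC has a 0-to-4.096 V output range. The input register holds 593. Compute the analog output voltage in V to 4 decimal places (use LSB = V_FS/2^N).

2.3720 V

LSB = 4.096 V / 2^10 = 4.000 mV.
V_out = 0 + 593 × 0.004 V = 2.372 V.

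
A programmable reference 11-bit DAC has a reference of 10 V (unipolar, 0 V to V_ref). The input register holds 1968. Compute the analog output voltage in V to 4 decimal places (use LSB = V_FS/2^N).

LSB = 10 V / 2^11 = 4.883 mV.
V_out = 0 + 1968 × 0.00488281 V = 9.60938 V.

9.6094 V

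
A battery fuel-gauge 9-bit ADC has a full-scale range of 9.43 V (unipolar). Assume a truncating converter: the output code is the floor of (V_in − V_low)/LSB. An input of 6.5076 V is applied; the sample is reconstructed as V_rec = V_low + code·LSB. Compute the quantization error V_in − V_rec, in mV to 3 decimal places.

LSB = 9.43/2^9 = 18.418 mV.
(6.5076 − 0)/0.018418 = 353.3289; ⌊·⌋ gives code 353.
Reconstructed: 6.501543 V.
V_in − V_rec = 0.00605703 V = 6.057 mV.

6.057 mV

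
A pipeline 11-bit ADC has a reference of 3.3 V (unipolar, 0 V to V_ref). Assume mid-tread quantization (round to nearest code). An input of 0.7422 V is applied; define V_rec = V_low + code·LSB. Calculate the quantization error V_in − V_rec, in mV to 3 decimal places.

-0.622 mV

LSB = 3.3/2^11 = 1.611 mV.
Scaled input = 460.6138 LSBs, so code = 461.
V_rec = 0 + 461·0.00161133 = 0.74282227 V.
Difference: -0.000622266 V → -0.622 mV.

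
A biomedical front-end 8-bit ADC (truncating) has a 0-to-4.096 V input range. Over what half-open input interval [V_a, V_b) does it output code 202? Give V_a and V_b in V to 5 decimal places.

LSB = 4.096/2^8 = 16.000 mV.
V_a = V_low + 202·LSB = 3.232 V; V_b = V_low + 203·LSB = 3.248 V.

[3.23200 V, 3.24800 V)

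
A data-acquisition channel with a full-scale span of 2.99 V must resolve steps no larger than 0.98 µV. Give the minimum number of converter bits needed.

22 bits

Number of steps required ≥ 2.99 V / 0.98 µV = 3051020.41.
Need 2^N ≥ 3051020.41; 2^21 = 2097152, 2^22 = 4194304.
Minimum N = 22.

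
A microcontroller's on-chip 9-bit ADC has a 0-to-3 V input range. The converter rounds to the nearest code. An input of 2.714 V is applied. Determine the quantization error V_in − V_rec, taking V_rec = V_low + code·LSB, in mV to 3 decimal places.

LSB = 3/2^9 = 5.859 mV.
(V_in − V_low)/LSB = (2.714 − 0)/0.00585938 = 463.1893 → code 463 (round).
Code 463 maps back to 0 + 463×0.00585938 V = 2.7128906 V.
Error = 2.714 − 2.7128906 = 0.00110937 V = 1.109 mV.

1.109 mV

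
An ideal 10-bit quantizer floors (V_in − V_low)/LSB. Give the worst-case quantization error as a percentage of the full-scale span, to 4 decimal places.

0.0977 %

Truncating → worst-case error = 1 LSB = V_FS/2^10, so 100/1024 = 0.0976562 % of full scale.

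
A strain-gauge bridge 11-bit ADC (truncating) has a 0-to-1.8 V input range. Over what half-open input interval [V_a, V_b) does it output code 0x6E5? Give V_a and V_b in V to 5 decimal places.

LSB = 1.8/2^11 = 0.879 mV.
Code 0x6E5 = 1765 decimal.
V_a = V_low + 1765·LSB = 1.55127 V; V_b = V_low + 1766·LSB = 1.55215 V.

[1.55127 V, 1.55215 V)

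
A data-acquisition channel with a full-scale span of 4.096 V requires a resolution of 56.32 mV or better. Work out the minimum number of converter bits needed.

7 bits

Number of steps required ≥ 4.096 V / 56.32 mV = 72.73.
Need 2^N ≥ 72.73; 2^6 = 64, 2^7 = 128.
Minimum N = 7.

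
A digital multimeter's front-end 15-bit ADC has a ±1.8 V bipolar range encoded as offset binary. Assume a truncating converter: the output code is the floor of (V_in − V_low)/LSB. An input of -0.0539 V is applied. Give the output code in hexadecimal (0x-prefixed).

code 0x3E15 (decimal 15893)

Full-scale span = 3.6 V; LSB = 3.6/2^15 = 109.86 µV.
(-0.0539 − (−1.8)) / 0.000109863 = 15893.390 LSBs.
Floor → code 15893.
In hexadecimal (0x-prefixed): 0x3E15.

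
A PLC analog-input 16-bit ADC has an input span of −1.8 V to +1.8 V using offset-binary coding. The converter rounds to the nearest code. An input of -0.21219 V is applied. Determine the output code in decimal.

code 28905

Full-scale span = 3.6 V; LSB = 3.6/2^16 = 54.93 µV.
(V_in − V_low)/LSB = (-0.21219 − (−1.8)) / 5.49316e-05 = 28905.199.
round(28905.199) = 28905.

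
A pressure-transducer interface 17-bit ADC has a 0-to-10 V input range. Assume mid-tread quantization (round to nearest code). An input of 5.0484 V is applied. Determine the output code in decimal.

code 66170

Full-scale span = 10 V; LSB = 10/2^17 = 76.29 µV.
(V_in − V_low)/LSB = (5.0484 − 0) / 7.62939e-05 = 66170.388.
round(66170.388) = 66170.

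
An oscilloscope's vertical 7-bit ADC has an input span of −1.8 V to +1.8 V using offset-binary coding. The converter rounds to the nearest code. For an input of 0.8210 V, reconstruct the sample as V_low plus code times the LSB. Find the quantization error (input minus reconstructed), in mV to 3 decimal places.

5.375 mV

LSB = 3.6/2^7 = 28.125 mV.
(V_in − V_low)/LSB = (0.8210 − (−1.8))/0.028125 = 93.1911 → code 93 (round).
Code 93 maps back to (−1.8) + 93×0.028125 V = 0.815625 V.
Difference: 0.005375 V → 5.375 mV.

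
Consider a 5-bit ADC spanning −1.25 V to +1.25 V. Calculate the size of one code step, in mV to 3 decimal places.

78.125 mV

Full-scale span = 2.5 V.
LSB = 2.5 / 2^5 = 2.5 / 32 = 0.078125 V = 78.125 mV.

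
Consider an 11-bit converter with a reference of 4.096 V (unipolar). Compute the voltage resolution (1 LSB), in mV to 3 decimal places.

2.000 mV

Full-scale span = 4.096 V.
LSB = 4.096 / 2^11 = 4.096 / 2048 = 0.002 V = 2.000 mV.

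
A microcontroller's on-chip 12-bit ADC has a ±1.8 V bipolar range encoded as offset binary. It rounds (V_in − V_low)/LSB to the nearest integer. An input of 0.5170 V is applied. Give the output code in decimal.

LSB = 3.6 V / 4096 = 0.879 mV.
Input sits at 2636.231 steps above V_low.
round(2636.231) = 2636.

code 2636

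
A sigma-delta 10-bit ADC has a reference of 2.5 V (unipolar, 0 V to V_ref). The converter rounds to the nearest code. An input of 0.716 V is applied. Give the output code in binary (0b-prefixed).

code 0b100100101 (decimal 293)

LSB = 2.5 V / 1024 = 2.441 mV.
(0.716 − 0) / 0.00244141 = 293.274 LSBs.
Round → code 293.
In binary (0b-prefixed): 0b100100101.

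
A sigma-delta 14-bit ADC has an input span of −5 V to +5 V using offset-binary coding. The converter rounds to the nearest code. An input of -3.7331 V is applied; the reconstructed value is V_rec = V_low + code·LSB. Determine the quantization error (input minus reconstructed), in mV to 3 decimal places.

Step size: 10 V ÷ 2^14 = 0.610 mV.
(V_in − V_low)/LSB = (-3.7331 − (−5))/0.000610352 = 2075.6890 → code 2076 (round).
Reconstructed: -3.7329102 V.
Difference: -0.000189844 V → -0.190 mV.

-0.190 mV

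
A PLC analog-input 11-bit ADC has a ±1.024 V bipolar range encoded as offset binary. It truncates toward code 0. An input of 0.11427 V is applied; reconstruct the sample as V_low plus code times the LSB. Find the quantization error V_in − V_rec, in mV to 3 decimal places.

Step size: 2.048 V ÷ 2^11 = 1.000 mV.
(0.11427 − (−1.024))/0.001 = 1138.2700; ⌊·⌋ gives code 1138.
Reconstructed: 0.114 V.
Difference: 0.00027 V → 0.270 mV.

0.270 mV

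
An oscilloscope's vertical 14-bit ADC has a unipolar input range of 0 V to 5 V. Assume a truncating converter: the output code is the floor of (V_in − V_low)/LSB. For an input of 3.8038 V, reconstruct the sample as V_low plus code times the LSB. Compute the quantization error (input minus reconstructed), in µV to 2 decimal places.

LSB = 5/2^14 = 305.18 µV.
Scaled input = 12464.2918 LSBs, so code = 12464.
Code 12464 maps back to 0 + 12464×0.000305176 V = 3.8037109 V.
Error = 3.8038 − 3.8037109 = 8.90625e-05 V = 89.06 µV.

89.06 µV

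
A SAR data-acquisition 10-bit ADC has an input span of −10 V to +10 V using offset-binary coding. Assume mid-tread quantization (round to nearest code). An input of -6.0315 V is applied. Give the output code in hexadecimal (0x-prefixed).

code 0xCB (decimal 203)

LSB = 20 V / 1024 = 19.531 mV.
(V_in − V_low)/LSB = (-6.0315 − (−10)) / 0.0195312 = 203.187.
round(203.187) = 203.
In hexadecimal (0x-prefixed): 0xCB.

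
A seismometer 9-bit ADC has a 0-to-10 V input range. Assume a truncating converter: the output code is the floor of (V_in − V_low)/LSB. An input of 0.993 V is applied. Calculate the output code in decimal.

Full-scale span = 10 V; LSB = 10/2^9 = 19.531 mV.
(0.993 − 0) / 0.0195312 = 50.842 LSBs.
⌊·⌋(50.842) = 50.

code 50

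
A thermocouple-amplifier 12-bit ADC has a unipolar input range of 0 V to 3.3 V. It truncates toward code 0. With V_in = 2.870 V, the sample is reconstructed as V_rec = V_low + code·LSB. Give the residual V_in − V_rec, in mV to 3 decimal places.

0.225 mV

One LSB is 3.3 V / 4096 = 0.806 mV.
(V_in − V_low)/LSB = (2.870 − 0)/0.000805664 = 3562.2788 → code 3562 (floor).
Reconstructed: 2.8697754 V.
V_in − V_rec = 0.000224609 V = 0.225 mV.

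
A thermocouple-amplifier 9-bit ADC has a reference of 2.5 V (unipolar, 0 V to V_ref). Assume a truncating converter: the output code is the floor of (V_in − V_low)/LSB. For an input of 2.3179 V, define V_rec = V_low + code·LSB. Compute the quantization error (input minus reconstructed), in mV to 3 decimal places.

3.447 mV

One LSB is 2.5 V / 512 = 4.883 mV.
Scaled input = 474.7059 LSBs, so code = 474.
Reconstructed: 2.3144531 V.
V_in − V_rec = 0.00344687 V = 3.447 mV.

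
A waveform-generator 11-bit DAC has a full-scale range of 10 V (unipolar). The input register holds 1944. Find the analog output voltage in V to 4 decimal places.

9.4922 V

LSB = 10 V / 2^11 = 4.883 mV.
V_out = 0 + 1944 × 0.00488281 V = 9.49219 V.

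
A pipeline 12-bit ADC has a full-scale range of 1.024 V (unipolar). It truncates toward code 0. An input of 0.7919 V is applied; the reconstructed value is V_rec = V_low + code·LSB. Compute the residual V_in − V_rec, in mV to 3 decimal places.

0.150 mV

Step size: 1.024 V ÷ 2^12 = 250.00 µV.
(0.7919 − 0)/0.00025 = 3167.6000; ⌊·⌋ gives code 3167.
Code 3167 maps back to 0 + 3167×0.00025 V = 0.79175 V.
V_in − V_rec = 0.00015 V = 0.150 mV.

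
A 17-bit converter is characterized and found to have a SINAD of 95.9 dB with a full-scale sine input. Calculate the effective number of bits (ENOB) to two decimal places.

ENOB = (SINAD − 1.76) / 6.02 = (95.9 − 1.76)/6.02 = 15.638.

15.64 bits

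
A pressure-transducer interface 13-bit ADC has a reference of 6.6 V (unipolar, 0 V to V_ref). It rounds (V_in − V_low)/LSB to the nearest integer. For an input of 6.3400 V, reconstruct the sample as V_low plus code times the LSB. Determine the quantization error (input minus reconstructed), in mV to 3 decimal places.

Step size: 6.6 V ÷ 2^13 = 0.806 mV.
Scaled input = 7869.2848 LSBs, so code = 7869.
Reconstructed: 6.3397705 V.
Difference: 0.000229492 V → 0.229 mV.

0.229 mV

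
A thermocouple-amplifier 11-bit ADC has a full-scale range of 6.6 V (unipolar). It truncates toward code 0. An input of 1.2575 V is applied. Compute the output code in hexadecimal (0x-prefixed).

LSB = 6.6 V / 2048 = 3.223 mV.
(V_in − V_low)/LSB = (1.2575 − 0) / 0.00322266 = 390.206.
Floor → code 390.
In hexadecimal (0x-prefixed): 0x186.

code 0x186 (decimal 390)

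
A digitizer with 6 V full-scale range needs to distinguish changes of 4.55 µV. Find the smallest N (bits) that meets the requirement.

21 bits

Number of steps required ≥ 6 V / 4.55 µV = 1318681.32.
Need 2^N ≥ 1318681.32; 2^20 = 1048576, 2^21 = 2097152.
Minimum N = 21.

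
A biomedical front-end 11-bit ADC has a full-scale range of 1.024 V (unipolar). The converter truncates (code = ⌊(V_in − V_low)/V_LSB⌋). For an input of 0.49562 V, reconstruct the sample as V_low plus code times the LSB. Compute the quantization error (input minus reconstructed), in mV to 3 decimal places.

LSB = 1.024/2^11 = 0.500 mV.
(V_in − V_low)/LSB = (0.49562 − 0)/0.0005 = 991.2400 → code 991 (floor).
Reconstructed: 0.4955 V.
Error = 0.49562 − 0.4955 = 0.00012 V = 0.120 mV.

0.120 mV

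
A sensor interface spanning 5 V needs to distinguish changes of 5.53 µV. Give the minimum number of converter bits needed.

20 bits

Number of steps required ≥ 5 V / 5.53 µV = 904159.13.
Need 2^N ≥ 904159.13; 2^19 = 524288, 2^20 = 1048576.
Minimum N = 20.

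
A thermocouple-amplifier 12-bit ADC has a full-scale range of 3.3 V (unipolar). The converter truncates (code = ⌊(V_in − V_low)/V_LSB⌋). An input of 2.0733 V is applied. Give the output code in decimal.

Full-scale span = 3.3 V; LSB = 3.3/2^12 = 0.806 mV.
(V_in − V_low)/LSB = (2.0733 − 0) / 0.000805664 = 2573.405.
⌊·⌋(2573.405) = 2573.

code 2573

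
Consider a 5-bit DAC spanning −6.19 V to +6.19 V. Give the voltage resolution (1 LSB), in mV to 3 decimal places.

386.875 mV

Full-scale span = 12.38 V.
LSB = 12.38 / 2^5 = 12.38 / 32 = 0.386875 V = 386.875 mV.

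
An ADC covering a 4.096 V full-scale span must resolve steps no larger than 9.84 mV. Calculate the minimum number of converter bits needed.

9 bits

Number of steps required ≥ 4.096 V / 9.84 mV = 416.26.
Need 2^N ≥ 416.26; 2^8 = 256, 2^9 = 512.
Minimum N = 9.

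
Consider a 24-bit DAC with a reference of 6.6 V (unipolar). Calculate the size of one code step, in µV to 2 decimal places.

Full-scale span = 6.6 V.
LSB = 6.6 / 2^24 = 6.6 / 16777216 = 3.93391e-07 V = 0.39 µV.

0.39 µV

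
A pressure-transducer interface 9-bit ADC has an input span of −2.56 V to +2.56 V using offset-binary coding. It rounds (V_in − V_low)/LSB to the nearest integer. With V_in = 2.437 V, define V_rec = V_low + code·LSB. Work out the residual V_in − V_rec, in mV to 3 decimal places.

LSB = 5.12/2^9 = 10.000 mV.
(V_in − V_low)/LSB = (2.437 − (−2.56))/0.01 = 499.7000 → code 500 (round).
V_rec = (−2.56) + 500·0.01 = 2.44 V.
Error = 2.437 − 2.44 = -0.003 V = -3.000 mV.

-3.000 mV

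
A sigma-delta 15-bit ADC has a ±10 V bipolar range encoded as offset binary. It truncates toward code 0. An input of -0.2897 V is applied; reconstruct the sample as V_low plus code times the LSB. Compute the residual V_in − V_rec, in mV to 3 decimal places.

One LSB is 20 V / 32768 = 0.610 mV.
Scaled input = 15909.3555 LSBs, so code = 15909.
Reconstructed: -0.28991699 V.
V_in − V_rec = 0.000216992 V = 0.217 mV.

0.217 mV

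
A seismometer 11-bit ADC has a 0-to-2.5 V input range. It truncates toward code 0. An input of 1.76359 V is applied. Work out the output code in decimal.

code 1444

Full-scale span = 2.5 V; LSB = 2.5/2^11 = 1.221 mV.
(1.76359 − 0) / 0.0012207 = 1444.733 LSBs.
Floor → code 1444.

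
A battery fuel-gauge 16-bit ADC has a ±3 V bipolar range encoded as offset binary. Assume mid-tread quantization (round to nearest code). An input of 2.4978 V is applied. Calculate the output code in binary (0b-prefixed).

LSB = 6 V / 65536 = 91.55 µV.
(V_in − V_low)/LSB = (2.4978 − (−3)) / 9.15527e-05 = 60050.637.
round(60050.637) = 60051.
In binary (0b-prefixed): 0b1110101010010011.

code 0b1110101010010011 (decimal 60051)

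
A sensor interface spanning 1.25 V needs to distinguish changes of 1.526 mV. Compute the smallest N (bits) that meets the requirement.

Number of steps required ≥ 1.25 V / 1.526 mV = 819.13.
Need 2^N ≥ 819.13; 2^9 = 512, 2^10 = 1024.
Minimum N = 10.

10 bits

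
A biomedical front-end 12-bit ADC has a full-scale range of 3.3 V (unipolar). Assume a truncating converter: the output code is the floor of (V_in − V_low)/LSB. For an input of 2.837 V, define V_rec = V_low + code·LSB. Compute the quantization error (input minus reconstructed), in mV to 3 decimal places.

One LSB is 3.3 V / 4096 = 0.806 mV.
(V_in − V_low)/LSB = (2.837 − 0)/0.000805664 = 3521.3188 → code 3521 (floor).
V_rec = 0 + 3521·0.000805664 = 2.8367432 V.
V_in − V_rec = 0.000256836 V = 0.257 mV.

0.257 mV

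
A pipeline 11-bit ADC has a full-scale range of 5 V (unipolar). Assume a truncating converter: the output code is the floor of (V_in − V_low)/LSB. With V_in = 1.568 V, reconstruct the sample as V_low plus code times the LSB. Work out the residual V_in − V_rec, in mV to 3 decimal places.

Step size: 5 V ÷ 2^11 = 2.441 mV.
(V_in − V_low)/LSB = (1.568 − 0)/0.00244141 = 642.2528 → code 642 (floor).
V_rec = 0 + 642·0.00244141 = 1.5673828 V.
V_in − V_rec = 0.000617188 V = 0.617 mV.

0.617 mV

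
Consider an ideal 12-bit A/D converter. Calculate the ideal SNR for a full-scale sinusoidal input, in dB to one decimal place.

74.0 dB

SNR ≈ 6.02·N + 1.76 dB = 6.02·12 + 1.76 = 74.00 dB.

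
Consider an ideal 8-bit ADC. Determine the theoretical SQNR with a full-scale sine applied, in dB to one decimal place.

49.9 dB

SNR ≈ 6.02·N + 1.76 dB = 6.02·8 + 1.76 = 49.92 dB.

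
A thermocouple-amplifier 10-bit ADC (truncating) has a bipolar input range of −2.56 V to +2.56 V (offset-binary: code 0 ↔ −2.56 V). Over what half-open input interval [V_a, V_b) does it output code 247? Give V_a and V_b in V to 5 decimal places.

LSB = 5.12/2^10 = 5.000 mV.
V_a = V_low + 247·LSB = -1.325 V; V_b = V_low + 248·LSB = -1.32 V.

[-1.32500 V, -1.32000 V)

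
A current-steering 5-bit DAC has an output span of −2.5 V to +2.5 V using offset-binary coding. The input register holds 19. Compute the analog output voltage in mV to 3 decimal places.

LSB = 5 V / 2^5 = 156.250 mV.
V_out = (−2.5) + 19 × 0.15625 V = 0.46875 V.
= 468.750 mV.

468.750 mV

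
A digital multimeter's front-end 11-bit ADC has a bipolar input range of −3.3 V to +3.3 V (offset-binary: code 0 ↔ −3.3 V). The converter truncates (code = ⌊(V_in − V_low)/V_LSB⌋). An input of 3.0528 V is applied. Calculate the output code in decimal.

code 1971

LSB = 6.6 V / 2048 = 3.223 mV.
(V_in − V_low)/LSB = (3.0528 − (−3.3)) / 0.00322266 = 1971.293.
So the output code is 1971.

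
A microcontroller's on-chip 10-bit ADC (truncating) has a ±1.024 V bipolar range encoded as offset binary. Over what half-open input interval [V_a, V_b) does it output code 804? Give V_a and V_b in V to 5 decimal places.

[0.58400 V, 0.58600 V)

LSB = 2.048/2^10 = 2.000 mV.
V_a = V_low + 804·LSB = 0.584 V; V_b = V_low + 805·LSB = 0.586 V.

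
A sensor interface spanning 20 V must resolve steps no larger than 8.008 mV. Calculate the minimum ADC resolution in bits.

12 bits

Number of steps required ≥ 20 V / 8.008 mV = 2497.50.
Need 2^N ≥ 2497.50; 2^11 = 2048, 2^12 = 4096.
Minimum N = 12.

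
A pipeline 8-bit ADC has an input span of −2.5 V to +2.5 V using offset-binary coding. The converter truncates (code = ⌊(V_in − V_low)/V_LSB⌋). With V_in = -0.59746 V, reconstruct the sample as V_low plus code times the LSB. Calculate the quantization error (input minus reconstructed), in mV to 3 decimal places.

8.009 mV

LSB = 5/2^8 = 19.531 mV.
(-0.59746 − (−2.5))/0.0195312 = 97.4100; ⌊·⌋ gives code 97.
V_rec = (−2.5) + 97·0.0195312 = -0.60546875 V.
Difference: 0.00800875 V → 8.009 mV.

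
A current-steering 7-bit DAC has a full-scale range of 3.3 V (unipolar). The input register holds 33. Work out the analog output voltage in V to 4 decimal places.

LSB = 3.3 V / 2^7 = 25.781 mV.
V_out = 0 + 33 × 0.0257812 V = 0.850781 V.

0.8508 V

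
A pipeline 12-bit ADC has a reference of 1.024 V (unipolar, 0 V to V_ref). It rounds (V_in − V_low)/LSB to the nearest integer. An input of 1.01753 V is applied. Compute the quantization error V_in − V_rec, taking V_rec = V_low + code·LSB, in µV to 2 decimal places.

30.00 µV

Step size: 1.024 V ÷ 2^12 = 250.00 µV.
(V_in − V_low)/LSB = (1.01753 − 0)/0.00025 = 4070.1200 → code 4070 (round).
V_rec = 0 + 4070·0.00025 = 1.0175 V.
Error = 1.01753 − 1.0175 = 3e-05 V = 30.00 µV.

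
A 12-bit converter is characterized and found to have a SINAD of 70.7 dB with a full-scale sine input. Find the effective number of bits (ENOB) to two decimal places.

11.45 bits

ENOB = (SINAD − 1.76) / 6.02 = (70.7 − 1.76)/6.02 = 11.452.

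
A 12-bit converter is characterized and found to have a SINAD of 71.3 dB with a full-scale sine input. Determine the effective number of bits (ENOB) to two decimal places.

11.55 bits

ENOB = (SINAD − 1.76) / 6.02 = (71.3 − 1.76)/6.02 = 11.551.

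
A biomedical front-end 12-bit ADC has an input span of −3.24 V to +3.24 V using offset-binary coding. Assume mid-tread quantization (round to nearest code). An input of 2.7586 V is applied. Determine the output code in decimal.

With 4096 levels over 6.48 V, one step is 1.582 mV.
(V_in − V_low)/LSB = (2.7586 − (−3.24)) / 0.00158203 = 3791.708.
So the output code is 3792.

code 3792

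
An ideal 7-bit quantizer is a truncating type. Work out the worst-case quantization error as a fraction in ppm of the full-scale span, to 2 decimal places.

Truncating → worst-case error = 1 LSB = V_FS/2^7, so 1e+06/128 = 7812.5 ppm of full scale.

7812.50 ppm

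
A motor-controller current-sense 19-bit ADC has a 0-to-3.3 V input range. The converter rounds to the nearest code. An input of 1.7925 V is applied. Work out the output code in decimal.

Full-scale span = 3.3 V; LSB = 3.3/2^19 = 6.29 µV.
Input sits at 284783.709 steps above V_low.
Round → code 284784.

code 284784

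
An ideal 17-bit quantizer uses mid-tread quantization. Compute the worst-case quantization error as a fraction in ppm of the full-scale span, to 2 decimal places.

3.81 ppm

Rounding → worst-case error = ½ LSB = V_FS/2^18, so 1e+06/262144 = 3.8147 ppm of full scale.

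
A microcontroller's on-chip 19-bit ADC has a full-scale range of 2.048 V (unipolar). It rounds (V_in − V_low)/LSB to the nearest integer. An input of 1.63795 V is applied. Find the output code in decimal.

code 419315

Full-scale span = 2.048 V; LSB = 2.048/2^19 = 3.91 µV.
(V_in − V_low)/LSB = (1.63795 − 0) / 3.90625e-06 = 419315.200.
round(419315.200) = 419315.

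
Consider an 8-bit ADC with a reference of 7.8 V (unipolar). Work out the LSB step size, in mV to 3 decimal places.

30.469 mV

Full-scale span = 7.8 V.
LSB = 7.8 / 2^8 = 7.8 / 256 = 0.0304687 V = 30.469 mV.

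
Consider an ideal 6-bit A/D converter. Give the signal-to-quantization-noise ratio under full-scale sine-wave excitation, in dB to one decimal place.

SNR ≈ 6.02·N + 1.76 dB = 6.02·6 + 1.76 = 37.88 dB.

37.9 dB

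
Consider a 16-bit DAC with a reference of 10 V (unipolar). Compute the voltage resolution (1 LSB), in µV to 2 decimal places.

Full-scale span = 10 V.
LSB = 10 / 2^16 = 10 / 65536 = 0.000152588 V = 152.59 µV.

152.59 µV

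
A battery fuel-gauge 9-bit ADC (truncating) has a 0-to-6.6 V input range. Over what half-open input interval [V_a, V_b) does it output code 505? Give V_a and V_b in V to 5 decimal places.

[6.50977 V, 6.52266 V)

LSB = 6.6/2^9 = 12.891 mV.
V_a = V_low + 505·LSB = 6.50977 V; V_b = V_low + 506·LSB = 6.52266 V.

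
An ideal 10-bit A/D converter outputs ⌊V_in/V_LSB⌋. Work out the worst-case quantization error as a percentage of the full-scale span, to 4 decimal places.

Truncating → worst-case error = 1 LSB = V_FS/2^10, so 100/1024 = 0.0976562 % of full scale.

0.0977 %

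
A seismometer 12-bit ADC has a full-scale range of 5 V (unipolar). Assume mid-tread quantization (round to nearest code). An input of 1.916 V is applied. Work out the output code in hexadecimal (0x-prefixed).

With 4096 levels over 5 V, one step is 1.221 mV.
(1.916 − 0) / 0.0012207 = 1569.587 LSBs.
So the output code is 1570.
In hexadecimal (0x-prefixed): 0x622.

code 0x622 (decimal 1570)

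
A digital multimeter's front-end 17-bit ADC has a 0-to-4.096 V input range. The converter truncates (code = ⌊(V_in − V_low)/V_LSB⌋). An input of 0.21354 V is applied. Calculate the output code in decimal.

code 6833

With 131072 levels over 4.096 V, one step is 31.25 µV.
(V_in − V_low)/LSB = (0.21354 − 0) / 3.125e-05 = 6833.280.
⌊·⌋(6833.280) = 6833.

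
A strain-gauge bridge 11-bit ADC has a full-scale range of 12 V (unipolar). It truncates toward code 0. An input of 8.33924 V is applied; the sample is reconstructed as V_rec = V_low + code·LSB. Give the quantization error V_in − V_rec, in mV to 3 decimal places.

1.349 mV

LSB = 12/2^11 = 5.859 mV.
(V_in − V_low)/LSB = (8.33924 − 0)/0.00585938 = 1423.2303 → code 1423 (floor).
Reconstructed: 8.3378906 V.
Difference: 0.00134938 V → 1.349 mV.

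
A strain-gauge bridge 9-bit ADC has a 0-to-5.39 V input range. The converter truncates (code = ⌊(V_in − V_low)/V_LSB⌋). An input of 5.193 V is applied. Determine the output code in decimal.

code 493

LSB = 5.39 V / 512 = 10.527 mV.
(5.193 − 0) / 0.0105273 = 493.287 LSBs.
⌊·⌋(493.287) = 493.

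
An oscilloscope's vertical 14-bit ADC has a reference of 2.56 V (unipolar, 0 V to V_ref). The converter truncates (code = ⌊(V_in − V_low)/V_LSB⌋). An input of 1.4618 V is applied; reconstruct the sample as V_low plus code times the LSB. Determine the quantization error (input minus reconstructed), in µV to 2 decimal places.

Step size: 2.56 V ÷ 2^14 = 156.25 µV.
(1.4618 − 0)/0.00015625 = 9355.5200; ⌊·⌋ gives code 9355.
Code 9355 maps back to 0 + 9355×0.00015625 V = 1.4617187 V.
Difference: 8.125e-05 V → 81.25 µV.

81.25 µV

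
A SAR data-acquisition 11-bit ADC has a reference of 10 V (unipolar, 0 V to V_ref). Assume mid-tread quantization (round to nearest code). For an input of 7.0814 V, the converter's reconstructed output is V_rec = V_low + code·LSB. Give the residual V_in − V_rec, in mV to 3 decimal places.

1.322 mV

Step size: 10 V ÷ 2^11 = 4.883 mV.
(V_in − V_low)/LSB = (7.0814 − 0)/0.00488281 = 1450.2707 → code 1450 (round).
Reconstructed: 7.0800781 V.
V_in − V_rec = 0.00132187 V = 1.322 mV.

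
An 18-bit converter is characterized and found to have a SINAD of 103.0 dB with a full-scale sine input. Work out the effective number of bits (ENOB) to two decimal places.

16.82 bits

ENOB = (SINAD − 1.76) / 6.02 = (103.0 − 1.76)/6.02 = 16.817.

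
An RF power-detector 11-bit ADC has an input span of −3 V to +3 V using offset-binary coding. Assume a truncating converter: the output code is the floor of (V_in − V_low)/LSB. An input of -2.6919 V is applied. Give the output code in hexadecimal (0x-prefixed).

LSB = 6 V / 2048 = 2.930 mV.
(-2.6919 − (−3)) / 0.00292969 = 105.165 LSBs.
⌊·⌋(105.165) = 105.
In hexadecimal (0x-prefixed): 0x69.

code 0x69 (decimal 105)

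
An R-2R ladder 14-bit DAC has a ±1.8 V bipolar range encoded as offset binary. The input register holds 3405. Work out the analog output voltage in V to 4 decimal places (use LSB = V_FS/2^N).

-1.0518 V

LSB = 3.6 V / 2^14 = 219.73 µV.
V_out = (−1.8) + 3405 × 0.000219727 V = -1.05183 V.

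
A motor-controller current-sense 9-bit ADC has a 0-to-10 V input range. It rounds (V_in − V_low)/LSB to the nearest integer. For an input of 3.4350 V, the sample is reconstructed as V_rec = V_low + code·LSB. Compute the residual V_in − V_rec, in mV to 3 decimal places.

LSB = 10/2^9 = 19.531 mV.
Scaled input = 175.8720 LSBs, so code = 176.
Code 176 maps back to 0 + 176×0.0195312 V = 3.4375 V.
Difference: -0.0025 V → -2.500 mV.

-2.500 mV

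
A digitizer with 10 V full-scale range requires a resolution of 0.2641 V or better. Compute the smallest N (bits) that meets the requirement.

6 bits

Number of steps required ≥ 10 V / 0.2641 V = 37.86.
Need 2^N ≥ 37.86; 2^5 = 32, 2^6 = 64.
Minimum N = 6.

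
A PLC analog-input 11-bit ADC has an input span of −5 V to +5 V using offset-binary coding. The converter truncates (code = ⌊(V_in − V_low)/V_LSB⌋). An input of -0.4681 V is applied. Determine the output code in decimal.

code 928

With 2048 levels over 10 V, one step is 4.883 mV.
(-0.4681 − (−5)) / 0.00488281 = 928.133 LSBs.
Floor → code 928.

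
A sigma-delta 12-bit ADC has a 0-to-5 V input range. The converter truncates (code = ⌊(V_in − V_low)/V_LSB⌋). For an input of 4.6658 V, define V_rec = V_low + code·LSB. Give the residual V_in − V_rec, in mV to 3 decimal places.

Step size: 5 V ÷ 2^12 = 1.221 mV.
(V_in − V_low)/LSB = (4.6658 − 0)/0.0012207 = 3822.2234 → code 3822 (floor).
V_rec = 0 + 3822·0.0012207 = 4.6655273 V.
V_in − V_rec = 0.000272656 V = 0.273 mV.

0.273 mV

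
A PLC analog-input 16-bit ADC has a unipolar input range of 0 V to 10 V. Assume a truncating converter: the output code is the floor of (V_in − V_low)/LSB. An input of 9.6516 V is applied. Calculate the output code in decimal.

code 63252

LSB = 10 V / 65536 = 152.59 µV.
Input sits at 63252.726 steps above V_low.
⌊·⌋(63252.726) = 63252.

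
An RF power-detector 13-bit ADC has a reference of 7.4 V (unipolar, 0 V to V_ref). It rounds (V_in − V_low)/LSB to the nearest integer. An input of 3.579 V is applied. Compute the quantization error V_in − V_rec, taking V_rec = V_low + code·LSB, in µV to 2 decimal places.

44.92 µV

One LSB is 7.4 V / 8192 = 0.903 mV.
(3.579 − 0)/0.00090332 = 3962.0497; round gives code 3962.
V_rec = 0 + 3962·0.00090332 = 3.5789551 V.
Difference: 4.49219e-05 V → 44.92 µV.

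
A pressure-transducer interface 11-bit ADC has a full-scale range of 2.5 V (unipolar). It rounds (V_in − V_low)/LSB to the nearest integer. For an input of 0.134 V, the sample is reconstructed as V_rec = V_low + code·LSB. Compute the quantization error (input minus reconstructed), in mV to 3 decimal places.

-0.277 mV

One LSB is 2.5 V / 2048 = 1.221 mV.
(0.134 − 0)/0.0012207 = 109.7728; round gives code 110.
V_rec = 0 + 110·0.0012207 = 0.13427734 V.
Error = 0.134 − 0.13427734 = -0.000277344 V = -0.277 mV.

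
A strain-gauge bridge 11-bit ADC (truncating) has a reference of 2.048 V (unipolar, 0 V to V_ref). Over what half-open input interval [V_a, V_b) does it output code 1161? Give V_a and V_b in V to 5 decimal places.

[1.16100 V, 1.16200 V)

LSB = 2.048/2^11 = 1.000 mV.
V_a = V_low + 1161·LSB = 1.161 V; V_b = V_low + 1162·LSB = 1.162 V.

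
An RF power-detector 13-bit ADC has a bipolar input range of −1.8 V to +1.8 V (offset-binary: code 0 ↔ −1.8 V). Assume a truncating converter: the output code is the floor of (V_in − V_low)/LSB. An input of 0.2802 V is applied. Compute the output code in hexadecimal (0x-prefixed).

code 0x127D (decimal 4733)

LSB = 3.6 V / 8192 = 439.45 µV.
Input sits at 4733.611 steps above V_low.
Floor → code 4733.
In hexadecimal (0x-prefixed): 0x127D.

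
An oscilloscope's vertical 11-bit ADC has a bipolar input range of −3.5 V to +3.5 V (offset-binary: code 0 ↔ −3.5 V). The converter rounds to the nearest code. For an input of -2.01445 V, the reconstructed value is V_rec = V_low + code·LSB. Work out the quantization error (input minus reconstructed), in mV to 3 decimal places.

-1.266 mV

Step size: 7 V ÷ 2^11 = 3.418 mV.
(V_in − V_low)/LSB = (-2.01445 − (−3.5))/0.00341797 = 434.6295 → code 435 (round).
V_rec = (−3.5) + 435·0.00341797 = -2.0131836 V.
Error = -2.01445 − (−2.0131836) = -0.00126641 V = -1.266 mV.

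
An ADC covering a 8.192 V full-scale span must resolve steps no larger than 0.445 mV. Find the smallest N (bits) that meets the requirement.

Number of steps required ≥ 8.192 V / 0.445 mV = 18408.99.
Need 2^N ≥ 18408.99; 2^14 = 16384, 2^15 = 32768.
Minimum N = 15.

15 bits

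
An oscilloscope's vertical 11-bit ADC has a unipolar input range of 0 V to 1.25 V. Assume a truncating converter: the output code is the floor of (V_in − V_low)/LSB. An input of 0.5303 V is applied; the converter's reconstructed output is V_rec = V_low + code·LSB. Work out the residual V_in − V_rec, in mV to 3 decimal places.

0.515 mV

LSB = 1.25/2^11 = 0.610 mV.
(0.5303 − 0)/0.000610352 = 868.8435; ⌊·⌋ gives code 868.
V_rec = 0 + 868·0.000610352 = 0.52978516 V.
V_in − V_rec = 0.000514844 V = 0.515 mV.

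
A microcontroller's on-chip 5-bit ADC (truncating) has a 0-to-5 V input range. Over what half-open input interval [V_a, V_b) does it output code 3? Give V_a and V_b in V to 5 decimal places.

[0.46875 V, 0.62500 V)

LSB = 5/2^5 = 156.250 mV.
V_a = V_low + 3·LSB = 0.46875 V; V_b = V_low + 4·LSB = 0.625 V.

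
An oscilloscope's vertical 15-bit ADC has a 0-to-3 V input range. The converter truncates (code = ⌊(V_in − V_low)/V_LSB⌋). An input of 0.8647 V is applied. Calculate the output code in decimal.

With 32768 levels over 3 V, one step is 91.55 µV.
(V_in − V_low)/LSB = (0.8647 − 0) / 9.15527e-05 = 9444.830.
Floor → code 9444.

code 9444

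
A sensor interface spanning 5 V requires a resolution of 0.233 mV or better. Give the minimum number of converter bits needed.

15 bits

Number of steps required ≥ 5 V / 0.233 mV = 21459.23.
Need 2^N ≥ 21459.23; 2^14 = 16384, 2^15 = 32768.
Minimum N = 15.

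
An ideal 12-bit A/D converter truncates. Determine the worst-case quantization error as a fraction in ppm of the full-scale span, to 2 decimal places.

Truncating → worst-case error = 1 LSB = V_FS/2^12, so 1e+06/4096 = 244.141 ppm of full scale.

244.14 ppm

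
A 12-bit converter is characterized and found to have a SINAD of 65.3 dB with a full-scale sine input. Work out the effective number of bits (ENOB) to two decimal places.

10.55 bits

ENOB = (SINAD − 1.76) / 6.02 = (65.3 − 1.76)/6.02 = 10.555.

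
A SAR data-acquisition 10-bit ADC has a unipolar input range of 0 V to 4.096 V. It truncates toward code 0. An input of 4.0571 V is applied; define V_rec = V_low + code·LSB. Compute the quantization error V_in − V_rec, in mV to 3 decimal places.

Step size: 4.096 V ÷ 2^10 = 4.000 mV.
Scaled input = 1014.2750 LSBs, so code = 1014.
Reconstructed: 4.056 V.
Difference: 0.0011 V → 1.100 mV.

1.100 mV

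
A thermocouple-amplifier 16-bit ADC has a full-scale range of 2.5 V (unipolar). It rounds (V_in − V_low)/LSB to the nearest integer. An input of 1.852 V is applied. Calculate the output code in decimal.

code 48549

LSB = 2.5 V / 65536 = 38.15 µV.
(V_in − V_low)/LSB = (1.852 − 0) / 3.8147e-05 = 48549.069.
So the output code is 48549.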